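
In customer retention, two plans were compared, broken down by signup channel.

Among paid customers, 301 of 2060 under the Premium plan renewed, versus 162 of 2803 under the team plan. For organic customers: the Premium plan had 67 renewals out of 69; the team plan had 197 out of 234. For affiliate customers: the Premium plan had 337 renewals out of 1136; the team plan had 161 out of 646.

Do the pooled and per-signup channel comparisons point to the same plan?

Paid: the Premium plan 301/2060 = 14.6%, the team plan 162/2803 = 5.8% → the Premium plan
Organic: the Premium plan 67/69 = 97.1%, the team plan 197/234 = 84.2% → the Premium plan
Affiliate: the Premium plan 337/1136 = 29.7%, the team plan 161/646 = 24.9% → the Premium plan
Overall: the Premium plan 705/3265 = 21.6%, the team plan 520/3683 = 14.1% → the Premium plan
The Premium plan wins overall and in every signup group — no reversal.

Yes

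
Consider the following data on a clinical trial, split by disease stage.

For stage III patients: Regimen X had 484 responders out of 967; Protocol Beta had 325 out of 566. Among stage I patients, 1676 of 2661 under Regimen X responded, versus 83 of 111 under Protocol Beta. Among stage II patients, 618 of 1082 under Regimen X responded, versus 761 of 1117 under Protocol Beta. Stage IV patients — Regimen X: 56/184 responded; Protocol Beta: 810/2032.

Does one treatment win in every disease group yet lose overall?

Stage III: Regimen X 484/967 = 50.1%, Protocol Beta 325/566 = 57.4% → Protocol Beta
Stage I: Regimen X 1676/2661 = 63.0%, Protocol Beta 83/111 = 74.8% → Protocol Beta
Stage II: Regimen X 618/1082 = 57.1%, Protocol Beta 761/1117 = 68.1% → Protocol Beta
Stage IV: Regimen X 56/184 = 30.4%, Protocol Beta 810/2032 = 39.9% → Protocol Beta
Overall: Regimen X 2834/4894 = 57.9%, Protocol Beta 1979/3826 = 51.7% → Regimen X
Protocol Beta wins each disease group but Regimen X wins overall — the comparison reverses. Protocol Beta's patients skew toward stage IV, which has a lower base rate.

Yes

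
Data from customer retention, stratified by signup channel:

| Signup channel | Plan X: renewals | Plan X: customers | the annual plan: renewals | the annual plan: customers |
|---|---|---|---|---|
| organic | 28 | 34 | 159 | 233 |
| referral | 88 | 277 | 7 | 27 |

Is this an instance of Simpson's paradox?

Organic: Plan X 28/34 = 82.4%, the annual plan 159/233 = 68.2% → Plan X
Referral: Plan X 88/277 = 31.8%, the annual plan 7/27 = 25.9% → Plan X
Overall: Plan X 116/311 = 37.3%, the annual plan 166/260 = 63.8% → the annual plan
Plan X wins each signup group but the annual plan wins overall — the comparison reverses. Plan X's customers skew toward referral, which has a lower base rate.

Yes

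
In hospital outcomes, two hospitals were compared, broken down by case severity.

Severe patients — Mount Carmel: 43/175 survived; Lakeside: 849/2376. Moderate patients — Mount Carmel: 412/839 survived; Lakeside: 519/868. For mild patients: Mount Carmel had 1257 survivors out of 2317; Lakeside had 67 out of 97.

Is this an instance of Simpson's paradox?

Yes

Severe: Mount Carmel 43/175 = 24.6%, Lakeside 849/2376 = 35.7% → Lakeside
Moderate: Mount Carmel 412/839 = 49.1%, Lakeside 519/868 = 59.8% → Lakeside
Mild: Mount Carmel 1257/2317 = 54.3%, Lakeside 67/97 = 69.1% → Lakeside
Overall: Mount Carmel 1712/3331 = 51.4%, Lakeside 1435/3341 = 43.0% → Mount Carmel
Lakeside wins each case group but Mount Carmel wins overall — the comparison reverses. Lakeside's patients skew toward severe, which has a lower base rate.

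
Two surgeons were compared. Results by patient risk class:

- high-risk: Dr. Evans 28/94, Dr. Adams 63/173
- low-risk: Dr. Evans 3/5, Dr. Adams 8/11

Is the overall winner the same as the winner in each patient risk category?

Yes

High-risk: Dr. Evans 28/94 = 29.8%, Dr. Adams 63/173 = 36.4% → Dr. Adams
Low-risk: Dr. Evans 3/5 = 60.0%, Dr. Adams 8/11 = 72.7% → Dr. Adams
Overall: Dr. Evans 31/99 = 31.3%, Dr. Adams 71/184 = 38.6% → Dr. Adams
Dr. Adams wins overall and in every patient risk group — no reversal.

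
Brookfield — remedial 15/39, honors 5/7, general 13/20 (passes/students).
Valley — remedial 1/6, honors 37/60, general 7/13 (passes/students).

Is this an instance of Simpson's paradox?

Remedial: Brookfield 15/39 = 38.5%, Valley 1/6 = 16.7% → Brookfield
Honors: Brookfield 5/7 = 71.4%, Valley 37/60 = 61.7% → Brookfield
General: Brookfield 13/20 = 65.0%, Valley 7/13 = 53.8% → Brookfield
Overall: Brookfield 33/66 = 50.0%, Valley 45/79 = 57.0% → Valley
Brookfield wins each student group but Valley wins overall — the comparison reverses. Brookfield's students skew toward remedial, which has a lower base rate.

Yes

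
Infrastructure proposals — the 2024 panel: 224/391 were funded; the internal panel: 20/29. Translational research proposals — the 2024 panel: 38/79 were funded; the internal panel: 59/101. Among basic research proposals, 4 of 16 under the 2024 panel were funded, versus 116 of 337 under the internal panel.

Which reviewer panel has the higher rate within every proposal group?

the internal panel

Infrastructure: the 2024 panel 224/391 = 57.3%, the internal panel 20/29 = 69.0% → the internal panel
Translational research: the 2024 panel 38/79 = 48.1%, the internal panel 59/101 = 58.4% → the internal panel
Basic research: the 2024 panel 4/16 = 25.0%, the internal panel 116/337 = 34.4% → the internal panel
The internal panel has the higher rate in all 3 groups.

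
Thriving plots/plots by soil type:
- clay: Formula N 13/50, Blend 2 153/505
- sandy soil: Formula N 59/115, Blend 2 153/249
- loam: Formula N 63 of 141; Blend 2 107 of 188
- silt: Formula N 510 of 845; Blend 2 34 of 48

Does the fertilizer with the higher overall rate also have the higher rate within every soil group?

Clay: Formula N 13/50 = 26.0%, Blend 2 153/505 = 30.3% → Blend 2
Sandy soil: Formula N 59/115 = 51.3%, Blend 2 153/249 = 61.4% → Blend 2
Loam: Formula N 63/141 = 44.7%, Blend 2 107/188 = 56.9% → Blend 2
Silt: Formula N 510/845 = 60.4%, Blend 2 34/48 = 70.8% → Blend 2
Overall: Formula N 645/1151 = 56.0%, Blend 2 447/990 = 45.2% → Formula N
Blend 2 wins each soil group but Formula N wins overall — the comparison reverses. Blend 2's plots skew toward clay, which has a lower base rate.

No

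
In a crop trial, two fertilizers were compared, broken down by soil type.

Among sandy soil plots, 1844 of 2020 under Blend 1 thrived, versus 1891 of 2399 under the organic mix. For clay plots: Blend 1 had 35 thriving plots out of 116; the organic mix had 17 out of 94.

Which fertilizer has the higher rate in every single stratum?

Blend 1

Sandy soil: Blend 1 1844/2020 = 91.3%, the organic mix 1891/2399 = 78.8% → Blend 1
Clay: Blend 1 35/116 = 30.2%, the organic mix 17/94 = 18.1% → Blend 1
Blend 1 has the higher rate in both groups.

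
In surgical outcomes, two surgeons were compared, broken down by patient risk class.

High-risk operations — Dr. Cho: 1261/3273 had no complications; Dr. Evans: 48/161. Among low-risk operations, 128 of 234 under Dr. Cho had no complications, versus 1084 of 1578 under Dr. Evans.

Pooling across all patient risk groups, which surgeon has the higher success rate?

Dr. Evans

High-risk: Dr. Cho 1261/3273 = 38.5%, Dr. Evans 48/161 = 29.8% → Dr. Cho
Low-risk: Dr. Cho 128/234 = 54.7%, Dr. Evans 1084/1578 = 68.7% → Dr. Evans
Overall: Dr. Cho 1389/3507 = 39.6%, Dr. Evans 1132/1739 = 65.1% → Dr. Evans
(Neither sweeps every patient risk group, but Dr. Evans has the higher pooled rate.)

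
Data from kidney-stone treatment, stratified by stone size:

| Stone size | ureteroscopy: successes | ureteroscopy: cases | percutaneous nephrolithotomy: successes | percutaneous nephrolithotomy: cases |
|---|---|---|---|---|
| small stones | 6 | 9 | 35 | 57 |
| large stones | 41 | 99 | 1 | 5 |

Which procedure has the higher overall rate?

percutaneous nephrolithotomy

Small stones: ureteroscopy 6/9 = 66.7%, percutaneous nephrolithotomy 35/57 = 61.4% → ureteroscopy
Large stones: ureteroscopy 41/99 = 41.4%, percutaneous nephrolithotomy 1/5 = 20.0% → ureteroscopy
Overall: ureteroscopy 47/108 = 43.5%, percutaneous nephrolithotomy 36/62 = 58.1% → percutaneous nephrolithotomy
(Ureteroscopy wins every stone group but percutaneous nephrolithotomy wins overall — ureteroscopy's cases skew toward the low-rate large stones group.)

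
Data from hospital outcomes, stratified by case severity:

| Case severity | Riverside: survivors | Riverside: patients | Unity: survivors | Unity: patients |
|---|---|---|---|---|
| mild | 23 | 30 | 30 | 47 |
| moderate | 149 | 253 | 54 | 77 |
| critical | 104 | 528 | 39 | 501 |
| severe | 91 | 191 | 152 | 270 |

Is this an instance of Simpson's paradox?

Mild: Riverside 23/30 = 76.7%, Unity 30/47 = 63.8% → Riverside
Moderate: Riverside 149/253 = 58.9%, Unity 54/77 = 70.1% → Unity
Critical: Riverside 104/528 = 19.7%, Unity 39/501 = 7.8% → Riverside
Severe: Riverside 91/191 = 47.6%, Unity 152/270 = 56.3% → Unity
Overall: Riverside 367/1002 = 36.6%, Unity 275/895 = 30.7% → Riverside
Neither sweeps: Riverside wins 2 of 4 groups, Unity wins 2. Riverside wins overall but not every group — no Simpson reversal.

No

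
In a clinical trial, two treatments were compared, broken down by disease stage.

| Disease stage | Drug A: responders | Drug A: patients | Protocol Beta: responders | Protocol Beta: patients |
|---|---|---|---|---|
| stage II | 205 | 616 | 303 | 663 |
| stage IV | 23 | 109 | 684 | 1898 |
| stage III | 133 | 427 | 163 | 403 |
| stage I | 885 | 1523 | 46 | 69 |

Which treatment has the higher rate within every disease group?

Protocol Beta

Stage II: Drug A 205/616 = 33.3%, Protocol Beta 303/663 = 45.7% → Protocol Beta
Stage IV: Drug A 23/109 = 21.1%, Protocol Beta 684/1898 = 36.0% → Protocol Beta
Stage III: Drug A 133/427 = 31.1%, Protocol Beta 163/403 = 40.4% → Protocol Beta
Stage I: Drug A 885/1523 = 58.1%, Protocol Beta 46/69 = 66.7% → Protocol Beta
Protocol Beta has the higher rate in all 4 groups.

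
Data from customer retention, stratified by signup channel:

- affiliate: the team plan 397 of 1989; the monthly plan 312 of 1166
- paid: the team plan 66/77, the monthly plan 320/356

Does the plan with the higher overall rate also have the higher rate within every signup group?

Yes

Affiliate: the team plan 397/1989 = 20.0%, the monthly plan 312/1166 = 26.8% → the monthly plan
Paid: the team plan 66/77 = 85.7%, the monthly plan 320/356 = 89.9% → the monthly plan
Overall: the team plan 463/2066 = 22.4%, the monthly plan 632/1522 = 41.5% → the monthly plan
The monthly plan wins overall and in every signup group — no reversal.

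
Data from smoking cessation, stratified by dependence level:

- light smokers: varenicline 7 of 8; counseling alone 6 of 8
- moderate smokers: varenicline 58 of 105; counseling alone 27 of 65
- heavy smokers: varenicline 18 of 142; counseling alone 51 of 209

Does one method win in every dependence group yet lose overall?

Light smokers: varenicline 7/8 = 87.5%, counseling alone 6/8 = 75.0% → varenicline
Moderate smokers: varenicline 58/105 = 55.2%, counseling alone 27/65 = 41.5% → varenicline
Heavy smokers: varenicline 18/142 = 12.7%, counseling alone 51/209 = 24.4% → counseling alone
Overall: varenicline 83/255 = 32.5%, counseling alone 84/282 = 29.8% → varenicline
Neither sweeps: varenicline wins 2 of 3 groups, counseling alone wins 1. Varenicline wins overall but not every group — no Simpson reversal.

No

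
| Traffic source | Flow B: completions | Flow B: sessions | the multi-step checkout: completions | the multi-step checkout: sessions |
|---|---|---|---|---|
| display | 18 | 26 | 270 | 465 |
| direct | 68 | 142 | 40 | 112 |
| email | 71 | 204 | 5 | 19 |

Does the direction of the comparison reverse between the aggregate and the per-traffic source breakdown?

Display: Flow B 18/26 = 69.2%, the multi-step checkout 270/465 = 58.1% → Flow B
Direct: Flow B 68/142 = 47.9%, the multi-step checkout 40/112 = 35.7% → Flow B
Email: Flow B 71/204 = 34.8%, the multi-step checkout 5/19 = 26.3% → Flow B
Overall: Flow B 157/372 = 42.2%, the multi-step checkout 315/596 = 52.9% → the multi-step checkout
Flow B wins each traffic group but the multi-step checkout wins overall — the comparison reverses. Flow B's sessions skew toward email, which has a lower base rate.

Yes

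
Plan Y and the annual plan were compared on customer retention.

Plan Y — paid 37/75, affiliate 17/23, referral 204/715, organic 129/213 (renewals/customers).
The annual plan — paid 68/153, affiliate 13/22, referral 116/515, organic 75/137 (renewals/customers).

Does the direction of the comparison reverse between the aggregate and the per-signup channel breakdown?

Paid: Plan Y 37/75 = 49.3%, the annual plan 68/153 = 44.4% → Plan Y
Affiliate: Plan Y 17/23 = 73.9%, the annual plan 13/22 = 59.1% → Plan Y
Referral: Plan Y 204/715 = 28.5%, the annual plan 116/515 = 22.5% → Plan Y
Organic: Plan Y 129/213 = 60.6%, the annual plan 75/137 = 54.7% → Plan Y
Overall: Plan Y 387/1026 = 37.7%, the annual plan 272/827 = 32.9% → Plan Y
Plan Y wins overall and in every signup group — no reversal.

No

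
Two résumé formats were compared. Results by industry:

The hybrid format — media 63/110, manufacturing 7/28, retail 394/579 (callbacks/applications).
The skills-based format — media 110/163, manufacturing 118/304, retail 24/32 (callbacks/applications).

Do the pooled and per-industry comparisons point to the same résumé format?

No

Media: the hybrid format 63/110 = 57.3%, the skills-based format 110/163 = 67.5% → the skills-based format
Manufacturing: the hybrid format 7/28 = 25.0%, the skills-based format 118/304 = 38.8% → the skills-based format
Retail: the hybrid format 394/579 = 68.0%, the skills-based format 24/32 = 75.0% → the skills-based format
Overall: the hybrid format 464/717 = 64.7%, the skills-based format 252/499 = 50.5% → the hybrid format
The skills-based format wins each industry group but the hybrid format wins overall — the comparison reverses. The skills-based format's applications skew toward manufacturing, which has a lower base rate.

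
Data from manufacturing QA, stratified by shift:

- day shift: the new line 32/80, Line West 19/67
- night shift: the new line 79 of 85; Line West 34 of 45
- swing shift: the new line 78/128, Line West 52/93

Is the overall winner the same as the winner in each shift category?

Day shift: the new line 32/80 = 40.0%, Line West 19/67 = 28.4% → the new line
Night shift: the new line 79/85 = 92.9%, Line West 34/45 = 75.6% → the new line
Swing shift: the new line 78/128 = 60.9%, Line West 52/93 = 55.9% → the new line
Overall: the new line 189/293 = 64.5%, Line West 105/205 = 51.2% → the new line
The new line wins overall and in every shift group — no reversal.

Yes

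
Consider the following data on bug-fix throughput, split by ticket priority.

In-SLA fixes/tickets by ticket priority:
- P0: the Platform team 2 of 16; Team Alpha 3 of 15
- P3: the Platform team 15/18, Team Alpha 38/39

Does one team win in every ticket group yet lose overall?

P0: the Platform team 2/16 = 12.5%, Team Alpha 3/15 = 20.0% → Team Alpha
P3: the Platform team 15/18 = 83.3%, Team Alpha 38/39 = 97.4% → Team Alpha
Overall: the Platform team 17/34 = 50.0%, Team Alpha 41/54 = 75.9% → Team Alpha
Team Alpha wins overall and in every ticket group — no reversal.

No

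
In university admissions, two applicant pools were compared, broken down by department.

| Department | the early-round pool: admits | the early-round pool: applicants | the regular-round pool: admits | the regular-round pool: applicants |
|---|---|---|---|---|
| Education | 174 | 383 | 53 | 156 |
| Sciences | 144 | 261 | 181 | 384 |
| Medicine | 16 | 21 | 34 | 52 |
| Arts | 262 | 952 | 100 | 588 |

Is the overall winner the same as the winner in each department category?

Yes

Education: the early-round pool 174/383 = 45.4%, the regular-round pool 53/156 = 34.0% → the early-round pool
Sciences: the early-round pool 144/261 = 55.2%, the regular-round pool 181/384 = 47.1% → the early-round pool
Medicine: the early-round pool 16/21 = 76.2%, the regular-round pool 34/52 = 65.4% → the early-round pool
Arts: the early-round pool 262/952 = 27.5%, the regular-round pool 100/588 = 17.0% → the early-round pool
Overall: the early-round pool 596/1617 = 36.9%, the regular-round pool 368/1180 = 31.2% → the early-round pool
The early-round pool wins overall and in every department group — no reversal.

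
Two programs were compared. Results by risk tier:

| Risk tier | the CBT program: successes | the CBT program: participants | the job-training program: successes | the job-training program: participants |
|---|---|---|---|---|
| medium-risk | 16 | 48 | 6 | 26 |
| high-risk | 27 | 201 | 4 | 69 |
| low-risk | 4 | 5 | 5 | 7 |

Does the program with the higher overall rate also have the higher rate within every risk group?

Yes

Medium-risk: the CBT program 16/48 = 33.3%, the job-training program 6/26 = 23.1% → the CBT program
High-risk: the CBT program 27/201 = 13.4%, the job-training program 4/69 = 5.8% → the CBT program
Low-risk: the CBT program 4/5 = 80.0%, the job-training program 5/7 = 71.4% → the CBT program
Overall: the CBT program 47/254 = 18.5%, the job-training program 15/102 = 14.7% → the CBT program
The CBT program wins overall and in every risk group — no reversal.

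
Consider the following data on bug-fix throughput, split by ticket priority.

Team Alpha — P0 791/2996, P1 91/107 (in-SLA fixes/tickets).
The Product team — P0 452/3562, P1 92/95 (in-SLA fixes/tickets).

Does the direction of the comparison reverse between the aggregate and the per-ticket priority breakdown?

No

P0: Team Alpha 791/2996 = 26.4%, the Product team 452/3562 = 12.7% → Team Alpha
P1: Team Alpha 91/107 = 85.0%, the Product team 92/95 = 96.8% → the Product team
Overall: Team Alpha 882/3103 = 28.4%, the Product team 544/3657 = 14.9% → Team Alpha
Neither sweeps: Team Alpha wins 1 of 2 groups, the Product team wins 1. Team Alpha wins overall but not every group — no Simpson reversal.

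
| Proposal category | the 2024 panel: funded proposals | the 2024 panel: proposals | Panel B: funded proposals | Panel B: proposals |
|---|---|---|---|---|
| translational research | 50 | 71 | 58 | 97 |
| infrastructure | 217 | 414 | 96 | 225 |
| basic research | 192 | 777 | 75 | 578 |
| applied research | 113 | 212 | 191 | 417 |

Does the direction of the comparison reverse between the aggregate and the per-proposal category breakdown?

Translational research: the 2024 panel 50/71 = 70.4%, Panel B 58/97 = 59.8% → the 2024 panel
Infrastructure: the 2024 panel 217/414 = 52.4%, Panel B 96/225 = 42.7% → the 2024 panel
Basic research: the 2024 panel 192/777 = 24.7%, Panel B 75/578 = 13.0% → the 2024 panel
Applied research: the 2024 panel 113/212 = 53.3%, Panel B 191/417 = 45.8% → the 2024 panel
Overall: the 2024 panel 572/1474 = 38.8%, Panel B 420/1317 = 31.9% → the 2024 panel
The 2024 panel wins overall and in every proposal group — no reversal.

No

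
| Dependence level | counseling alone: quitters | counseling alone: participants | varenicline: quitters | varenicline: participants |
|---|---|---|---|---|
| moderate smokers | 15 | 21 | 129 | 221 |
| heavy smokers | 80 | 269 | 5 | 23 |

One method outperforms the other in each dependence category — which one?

Moderate smokers: counseling alone 15/21 = 71.4%, varenicline 129/221 = 58.4% → counseling alone
Heavy smokers: counseling alone 80/269 = 29.7%, varenicline 5/23 = 21.7% → counseling alone
Counseling alone has the higher rate in both groups.

counseling alone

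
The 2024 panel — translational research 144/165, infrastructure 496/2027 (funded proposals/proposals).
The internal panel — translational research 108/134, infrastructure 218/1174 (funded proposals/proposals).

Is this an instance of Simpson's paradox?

Translational research: the 2024 panel 144/165 = 87.3%, the internal panel 108/134 = 80.6% → the 2024 panel
Infrastructure: the 2024 panel 496/2027 = 24.5%, the internal panel 218/1174 = 18.6% → the 2024 panel
Overall: the 2024 panel 640/2192 = 29.2%, the internal panel 326/1308 = 24.9% → the 2024 panel
The 2024 panel wins overall and in every proposal group — no reversal.

No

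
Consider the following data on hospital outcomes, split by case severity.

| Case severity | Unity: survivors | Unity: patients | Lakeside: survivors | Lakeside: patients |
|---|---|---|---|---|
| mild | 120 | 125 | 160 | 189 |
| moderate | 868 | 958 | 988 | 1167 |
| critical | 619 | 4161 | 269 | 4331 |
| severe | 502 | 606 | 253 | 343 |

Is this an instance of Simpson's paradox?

Mild: Unity 120/125 = 96.0%, Lakeside 160/189 = 84.7% → Unity
Moderate: Unity 868/958 = 90.6%, Lakeside 988/1167 = 84.7% → Unity
Critical: Unity 619/4161 = 14.9%, Lakeside 269/4331 = 6.2% → Unity
Severe: Unity 502/606 = 82.8%, Lakeside 253/343 = 73.8% → Unity
Overall: Unity 2109/5850 = 36.1%, Lakeside 1670/6030 = 27.7% → Unity
Unity wins overall and in every case group — no reversal.

No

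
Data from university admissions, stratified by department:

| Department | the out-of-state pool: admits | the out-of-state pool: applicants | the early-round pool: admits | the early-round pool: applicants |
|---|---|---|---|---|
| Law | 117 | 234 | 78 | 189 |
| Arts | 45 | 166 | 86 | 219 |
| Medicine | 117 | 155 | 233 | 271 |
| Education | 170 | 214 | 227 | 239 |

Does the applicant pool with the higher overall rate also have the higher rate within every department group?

Law: the out-of-state pool 117/234 = 50.0%, the early-round pool 78/189 = 41.3% → the out-of-state pool
Arts: the out-of-state pool 45/166 = 27.1%, the early-round pool 86/219 = 39.3% → the early-round pool
Medicine: the out-of-state pool 117/155 = 75.5%, the early-round pool 233/271 = 86.0% → the early-round pool
Education: the out-of-state pool 170/214 = 79.4%, the early-round pool 227/239 = 95.0% → the early-round pool
Overall: the out-of-state pool 449/769 = 58.4%, the early-round pool 624/918 = 68.0% → the early-round pool
Neither sweeps: the out-of-state pool wins 1 of 4 groups, the early-round pool wins 3. The early-round pool wins overall but not every group — no Simpson reversal.

No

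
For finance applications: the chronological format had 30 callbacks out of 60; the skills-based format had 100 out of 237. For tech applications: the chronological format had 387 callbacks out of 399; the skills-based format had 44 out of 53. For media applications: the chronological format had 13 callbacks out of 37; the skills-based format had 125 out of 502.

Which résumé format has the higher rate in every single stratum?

Finance: the chronological format 30/60 = 50.0%, the skills-based format 100/237 = 42.2% → the chronological format
Tech: the chronological format 387/399 = 97.0%, the skills-based format 44/53 = 83.0% → the chronological format
Media: the chronological format 13/37 = 35.1%, the skills-based format 125/502 = 24.9% → the chronological format
The chronological format has the higher rate in all 3 groups.

the chronological format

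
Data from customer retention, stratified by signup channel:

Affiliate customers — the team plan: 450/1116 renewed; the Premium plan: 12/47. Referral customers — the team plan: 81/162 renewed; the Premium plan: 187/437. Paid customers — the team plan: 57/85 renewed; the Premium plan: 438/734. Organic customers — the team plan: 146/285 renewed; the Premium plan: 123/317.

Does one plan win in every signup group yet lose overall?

Affiliate: the team plan 450/1116 = 40.3%, the Premium plan 12/47 = 25.5% → the team plan
Referral: the team plan 81/162 = 50.0%, the Premium plan 187/437 = 42.8% → the team plan
Paid: the team plan 57/85 = 67.1%, the Premium plan 438/734 = 59.7% → the team plan
Organic: the team plan 146/285 = 51.2%, the Premium plan 123/317 = 38.8% → the team plan
Overall: the team plan 734/1648 = 44.5%, the Premium plan 760/1535 = 49.5% → the Premium plan
The team plan wins each signup group but the Premium plan wins overall — the comparison reverses. The team plan's customers skew toward affiliate, which has a lower base rate.

Yes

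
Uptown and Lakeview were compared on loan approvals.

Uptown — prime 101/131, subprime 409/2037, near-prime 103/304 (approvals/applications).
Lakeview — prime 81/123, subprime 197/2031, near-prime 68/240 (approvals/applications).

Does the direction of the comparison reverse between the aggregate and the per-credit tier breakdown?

No

Prime: Uptown 101/131 = 77.1%, Lakeview 81/123 = 65.9% → Uptown
Subprime: Uptown 409/2037 = 20.1%, Lakeview 197/2031 = 9.7% → Uptown
Near-prime: Uptown 103/304 = 33.9%, Lakeview 68/240 = 28.3% → Uptown
Overall: Uptown 613/2472 = 24.8%, Lakeview 346/2394 = 14.5% → Uptown
Uptown wins overall and in every credit group — no reversal.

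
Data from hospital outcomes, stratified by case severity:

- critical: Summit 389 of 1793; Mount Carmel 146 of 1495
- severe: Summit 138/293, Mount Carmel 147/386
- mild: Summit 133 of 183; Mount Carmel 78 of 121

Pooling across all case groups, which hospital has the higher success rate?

Summit

Critical: Summit 389/1793 = 21.7%, Mount Carmel 146/1495 = 9.8% → Summit
Severe: Summit 138/293 = 47.1%, Mount Carmel 147/386 = 38.1% → Summit
Mild: Summit 133/183 = 72.7%, Mount Carmel 78/121 = 64.5% → Summit
Overall: Summit 660/2269 = 29.1%, Mount Carmel 371/2002 = 18.5% → Summit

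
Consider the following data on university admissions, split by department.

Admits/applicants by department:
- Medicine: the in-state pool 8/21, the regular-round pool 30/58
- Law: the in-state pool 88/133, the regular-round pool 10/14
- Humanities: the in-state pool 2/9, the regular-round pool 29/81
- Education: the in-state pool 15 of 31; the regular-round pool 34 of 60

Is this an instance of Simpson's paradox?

Medicine: the in-state pool 8/21 = 38.1%, the regular-round pool 30/58 = 51.7% → the regular-round pool
Law: the in-state pool 88/133 = 66.2%, the regular-round pool 10/14 = 71.4% → the regular-round pool
Humanities: the in-state pool 2/9 = 22.2%, the regular-round pool 29/81 = 35.8% → the regular-round pool
Education: the in-state pool 15/31 = 48.4%, the regular-round pool 34/60 = 56.7% → the regular-round pool
Overall: the in-state pool 113/194 = 58.2%, the regular-round pool 103/213 = 48.4% → the in-state pool
The regular-round pool wins each department group but the in-state pool wins overall — the comparison reverses. The regular-round pool's applicants skew toward Humanities, which has a lower base rate.

Yes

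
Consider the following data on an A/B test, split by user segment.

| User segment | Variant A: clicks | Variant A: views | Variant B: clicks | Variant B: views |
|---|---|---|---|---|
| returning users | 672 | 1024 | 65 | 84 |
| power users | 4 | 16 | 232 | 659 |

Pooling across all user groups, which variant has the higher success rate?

Returning users: Variant A 672/1024 = 65.6%, Variant B 65/84 = 77.4% → Variant B
Power users: Variant A 4/16 = 25.0%, Variant B 232/659 = 35.2% → Variant B
Overall: Variant A 676/1040 = 65.0%, Variant B 297/743 = 40.0% → Variant A
(Variant B wins every user group but Variant A wins overall — Variant B's views skew toward the low-rate power users group.)

Variant A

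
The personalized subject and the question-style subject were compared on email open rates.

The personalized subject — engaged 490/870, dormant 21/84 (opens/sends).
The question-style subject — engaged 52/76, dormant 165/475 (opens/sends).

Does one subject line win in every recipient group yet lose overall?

Engaged: the personalized subject 490/870 = 56.3%, the question-style subject 52/76 = 68.4% → the question-style subject
Dormant: the personalized subject 21/84 = 25.0%, the question-style subject 165/475 = 34.7% → the question-style subject
Overall: the personalized subject 511/954 = 53.6%, the question-style subject 217/551 = 39.4% → the personalized subject
The question-style subject wins each recipient group but the personalized subject wins overall — the comparison reverses. The question-style subject's sends skew toward dormant, which has a lower base rate.

Yes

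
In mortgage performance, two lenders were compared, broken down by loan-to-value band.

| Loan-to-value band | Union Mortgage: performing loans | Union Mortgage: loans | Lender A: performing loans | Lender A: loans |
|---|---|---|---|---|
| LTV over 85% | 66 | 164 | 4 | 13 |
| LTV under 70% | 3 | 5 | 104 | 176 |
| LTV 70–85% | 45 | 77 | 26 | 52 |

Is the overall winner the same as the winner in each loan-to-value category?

No

LTV over 85%: Union Mortgage 66/164 = 40.2%, Lender A 4/13 = 30.8% → Union Mortgage
LTV under 70%: Union Mortgage 3/5 = 60.0%, Lender A 104/176 = 59.1% → Union Mortgage
LTV 70–85%: Union Mortgage 45/77 = 58.4%, Lender A 26/52 = 50.0% → Union Mortgage
Overall: Union Mortgage 114/246 = 46.3%, Lender A 134/241 = 55.6% → Lender A
Union Mortgage wins each loan-to-value group but Lender A wins overall — the comparison reverses. Union Mortgage's loans skew toward LTV over 85%, which has a lower base rate.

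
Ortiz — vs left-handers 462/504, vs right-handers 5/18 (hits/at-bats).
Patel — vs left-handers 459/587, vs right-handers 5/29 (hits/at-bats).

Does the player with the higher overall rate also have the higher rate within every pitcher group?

Vs left-handers: Ortiz 462/504 = 91.7%, Patel 459/587 = 78.2% → Ortiz
Vs right-handers: Ortiz 5/18 = 27.8%, Patel 5/29 = 17.2% → Ortiz
Overall: Ortiz 467/522 = 89.5%, Patel 464/616 = 75.3% → Ortiz
Ortiz wins overall and in every pitcher group — no reversal.

Yes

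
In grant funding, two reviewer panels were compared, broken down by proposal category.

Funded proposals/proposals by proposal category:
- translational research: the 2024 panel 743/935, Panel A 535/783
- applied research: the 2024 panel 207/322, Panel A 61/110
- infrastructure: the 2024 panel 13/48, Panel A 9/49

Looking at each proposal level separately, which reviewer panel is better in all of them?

Translational research: the 2024 panel 743/935 = 79.5%, Panel A 535/783 = 68.3% → the 2024 panel
Applied research: the 2024 panel 207/322 = 64.3%, Panel A 61/110 = 55.5% → the 2024 panel
Infrastructure: the 2024 panel 13/48 = 27.1%, Panel A 9/49 = 18.4% → the 2024 panel
The 2024 panel has the higher rate in all 3 groups.

the 2024 panel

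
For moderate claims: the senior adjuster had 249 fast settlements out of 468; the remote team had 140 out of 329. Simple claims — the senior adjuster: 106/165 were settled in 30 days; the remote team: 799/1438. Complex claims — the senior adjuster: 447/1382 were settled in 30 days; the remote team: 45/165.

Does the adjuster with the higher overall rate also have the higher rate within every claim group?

No

Moderate: the senior adjuster 249/468 = 53.2%, the remote team 140/329 = 42.6% → the senior adjuster
Simple: the senior adjuster 106/165 = 64.2%, the remote team 799/1438 = 55.6% → the senior adjuster
Complex: the senior adjuster 447/1382 = 32.3%, the remote team 45/165 = 27.3% → the senior adjuster
Overall: the senior adjuster 802/2015 = 39.8%, the remote team 984/1932 = 50.9% → the remote team
The senior adjuster wins each claim group but the remote team wins overall — the comparison reverses. The senior adjuster's claims skew toward complex, which has a lower base rate.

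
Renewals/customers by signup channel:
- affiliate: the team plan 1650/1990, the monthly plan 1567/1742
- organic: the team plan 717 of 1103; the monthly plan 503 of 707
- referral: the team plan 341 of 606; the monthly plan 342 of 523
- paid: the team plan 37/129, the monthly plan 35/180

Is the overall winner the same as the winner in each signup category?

Affiliate: the team plan 1650/1990 = 82.9%, the monthly plan 1567/1742 = 90.0% → the monthly plan
Organic: the team plan 717/1103 = 65.0%, the monthly plan 503/707 = 71.1% → the monthly plan
Referral: the team plan 341/606 = 56.3%, the monthly plan 342/523 = 65.4% → the monthly plan
Paid: the team plan 37/129 = 28.7%, the monthly plan 35/180 = 19.4% → the team plan
Overall: the team plan 2745/3828 = 71.7%, the monthly plan 2447/3152 = 77.6% → the monthly plan
Neither sweeps: the team plan wins 1 of 4 groups, the monthly plan wins 3. The monthly plan wins overall but not every group — no Simpson reversal.

No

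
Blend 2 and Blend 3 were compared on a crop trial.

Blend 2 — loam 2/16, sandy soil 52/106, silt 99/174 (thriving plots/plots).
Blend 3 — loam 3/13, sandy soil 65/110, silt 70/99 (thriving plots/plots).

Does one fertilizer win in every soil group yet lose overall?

Loam: Blend 2 2/16 = 12.5%, Blend 3 3/13 = 23.1% → Blend 3
Sandy soil: Blend 2 52/106 = 49.1%, Blend 3 65/110 = 59.1% → Blend 3
Silt: Blend 2 99/174 = 56.9%, Blend 3 70/99 = 70.7% → Blend 3
Overall: Blend 2 153/296 = 51.7%, Blend 3 138/222 = 62.2% → Blend 3
Blend 3 wins overall and in every soil group — no reversal.

No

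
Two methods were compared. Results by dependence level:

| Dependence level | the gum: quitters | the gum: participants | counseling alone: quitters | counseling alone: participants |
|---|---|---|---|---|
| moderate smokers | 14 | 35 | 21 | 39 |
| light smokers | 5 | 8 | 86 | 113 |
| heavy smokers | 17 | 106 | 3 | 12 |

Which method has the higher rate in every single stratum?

Moderate smokers: the gum 14/35 = 40.0%, counseling alone 21/39 = 53.8% → counseling alone
Light smokers: the gum 5/8 = 62.5%, counseling alone 86/113 = 76.1% → counseling alone
Heavy smokers: the gum 17/106 = 16.0%, counseling alone 3/12 = 25.0% → counseling alone
Counseling alone has the higher rate in all 3 groups.

counseling alone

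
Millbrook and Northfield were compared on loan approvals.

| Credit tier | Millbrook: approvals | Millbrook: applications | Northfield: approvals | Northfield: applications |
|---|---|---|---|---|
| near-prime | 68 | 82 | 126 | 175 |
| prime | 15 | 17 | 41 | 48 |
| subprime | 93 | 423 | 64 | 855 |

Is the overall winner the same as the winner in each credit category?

Yes

Near-prime: Millbrook 68/82 = 82.9%, Northfield 126/175 = 72.0% → Millbrook
Prime: Millbrook 15/17 = 88.2%, Northfield 41/48 = 85.4% → Millbrook
Subprime: Millbrook 93/423 = 22.0%, Northfield 64/855 = 7.5% → Millbrook
Overall: Millbrook 176/522 = 33.7%, Northfield 231/1078 = 21.4% → Millbrook
Millbrook wins overall and in every credit group — no reversal.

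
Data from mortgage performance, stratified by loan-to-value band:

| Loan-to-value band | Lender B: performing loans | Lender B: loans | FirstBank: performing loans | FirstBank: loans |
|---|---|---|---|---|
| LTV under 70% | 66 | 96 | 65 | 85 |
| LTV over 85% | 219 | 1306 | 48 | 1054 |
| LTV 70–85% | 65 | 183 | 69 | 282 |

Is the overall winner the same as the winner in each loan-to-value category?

LTV under 70%: Lender B 66/96 = 68.8%, FirstBank 65/85 = 76.5% → FirstBank
LTV over 85%: Lender B 219/1306 = 16.8%, FirstBank 48/1054 = 4.6% → Lender B
LTV 70–85%: Lender B 65/183 = 35.5%, FirstBank 69/282 = 24.5% → Lender B
Overall: Lender B 350/1585 = 22.1%, FirstBank 182/1421 = 12.8% → Lender B
Neither sweeps: Lender B wins 2 of 3 groups, FirstBank wins 1. Lender B wins overall but not every group — no Simpson reversal.

No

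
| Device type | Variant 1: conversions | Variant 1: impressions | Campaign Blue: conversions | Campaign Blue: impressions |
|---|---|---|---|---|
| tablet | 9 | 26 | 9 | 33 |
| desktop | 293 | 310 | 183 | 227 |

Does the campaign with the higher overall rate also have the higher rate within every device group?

Yes

Tablet: Variant 1 9/26 = 34.6%, Campaign Blue 9/33 = 27.3% → Variant 1
Desktop: Variant 1 293/310 = 94.5%, Campaign Blue 183/227 = 80.6% → Variant 1
Overall: Variant 1 302/336 = 89.9%, Campaign Blue 192/260 = 73.8% → Variant 1
Variant 1 wins overall and in every device group — no reversal.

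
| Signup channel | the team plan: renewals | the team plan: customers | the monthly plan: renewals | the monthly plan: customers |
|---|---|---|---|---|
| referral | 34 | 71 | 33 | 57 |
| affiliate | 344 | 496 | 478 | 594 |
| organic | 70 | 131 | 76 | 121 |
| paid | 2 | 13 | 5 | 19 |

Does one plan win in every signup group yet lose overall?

No

Referral: the team plan 34/71 = 47.9%, the monthly plan 33/57 = 57.9% → the monthly plan
Affiliate: the team plan 344/496 = 69.4%, the monthly plan 478/594 = 80.5% → the monthly plan
Organic: the team plan 70/131 = 53.4%, the monthly plan 76/121 = 62.8% → the monthly plan
Paid: the team plan 2/13 = 15.4%, the monthly plan 5/19 = 26.3% → the monthly plan
Overall: the team plan 450/711 = 63.3%, the monthly plan 592/791 = 74.8% → the monthly plan
The monthly plan wins overall and in every signup group — no reversal.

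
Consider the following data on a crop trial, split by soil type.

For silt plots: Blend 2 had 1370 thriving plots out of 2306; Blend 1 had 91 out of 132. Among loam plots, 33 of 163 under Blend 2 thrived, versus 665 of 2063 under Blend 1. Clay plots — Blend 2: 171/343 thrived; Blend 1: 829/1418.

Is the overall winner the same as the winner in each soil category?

No

Silt: Blend 2 1370/2306 = 59.4%, Blend 1 91/132 = 68.9% → Blend 1
Loam: Blend 2 33/163 = 20.2%, Blend 1 665/2063 = 32.2% → Blend 1
Clay: Blend 2 171/343 = 49.9%, Blend 1 829/1418 = 58.5% → Blend 1
Overall: Blend 2 1574/2812 = 56.0%, Blend 1 1585/3613 = 43.9% → Blend 2
Blend 1 wins each soil group but Blend 2 wins overall — the comparison reverses. Blend 1's plots skew toward loam, which has a lower base rate.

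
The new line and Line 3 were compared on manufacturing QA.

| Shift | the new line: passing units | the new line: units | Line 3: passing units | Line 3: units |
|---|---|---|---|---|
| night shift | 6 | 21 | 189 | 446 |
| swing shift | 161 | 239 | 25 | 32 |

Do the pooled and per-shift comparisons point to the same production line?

Night shift: the new line 6/21 = 28.6%, Line 3 189/446 = 42.4% → Line 3
Swing shift: the new line 161/239 = 67.4%, Line 3 25/32 = 78.1% → Line 3
Overall: the new line 167/260 = 64.2%, Line 3 214/478 = 44.8% → the new line
Line 3 wins each shift group but the new line wins overall — the comparison reverses. Line 3's units skew toward night shift, which has a lower base rate.

No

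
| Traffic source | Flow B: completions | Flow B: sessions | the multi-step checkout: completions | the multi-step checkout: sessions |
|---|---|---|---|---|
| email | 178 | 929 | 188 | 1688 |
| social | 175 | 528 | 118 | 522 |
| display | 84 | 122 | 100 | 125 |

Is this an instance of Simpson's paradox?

Email: Flow B 178/929 = 19.2%, the multi-step checkout 188/1688 = 11.1% → Flow B
Social: Flow B 175/528 = 33.1%, the multi-step checkout 118/522 = 22.6% → Flow B
Display: Flow B 84/122 = 68.9%, the multi-step checkout 100/125 = 80.0% → the multi-step checkout
Overall: Flow B 437/1579 = 27.7%, the multi-step checkout 406/2335 = 17.4% → Flow B
Neither sweeps: Flow B wins 2 of 3 groups, the multi-step checkout wins 1. Flow B wins overall but not every group — no Simpson reversal.

No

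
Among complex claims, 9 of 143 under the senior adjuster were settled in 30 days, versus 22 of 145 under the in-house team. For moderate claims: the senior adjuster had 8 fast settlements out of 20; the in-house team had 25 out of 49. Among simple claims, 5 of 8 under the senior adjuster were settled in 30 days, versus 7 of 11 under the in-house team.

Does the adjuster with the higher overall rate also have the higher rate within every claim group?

Yes

Complex: the senior adjuster 9/143 = 6.3%, the in-house team 22/145 = 15.2% → the in-house team
Moderate: the senior adjuster 8/20 = 40.0%, the in-house team 25/49 = 51.0% → the in-house team
Simple: the senior adjuster 5/8 = 62.5%, the in-house team 7/11 = 63.6% → the in-house team
Overall: the senior adjuster 22/171 = 12.9%, the in-house team 54/205 = 26.3% → the in-house team
The in-house team wins overall and in every claim group — no reversal.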